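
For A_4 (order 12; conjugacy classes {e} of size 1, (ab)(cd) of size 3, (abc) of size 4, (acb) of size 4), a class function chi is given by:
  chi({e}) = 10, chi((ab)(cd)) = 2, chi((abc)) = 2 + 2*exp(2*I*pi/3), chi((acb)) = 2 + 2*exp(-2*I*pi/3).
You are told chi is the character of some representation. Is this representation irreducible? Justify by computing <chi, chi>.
Not irreducible (reducible): <chi, chi> = 12 > 1.

Derivation: <chi, chi> = (1/|G|) sum_C |C| * |chi(C)|^2 = (1/12)[1*|10|^2 + 3*|2|^2 + 4*|2 + 2*exp(2*I*pi/3)|^2 + 4*|2 + 2*exp(-2*I*pi/3)|^2]
  = (1/12)[(100) + (12) + (16) + (16)] = 144/12 = 12.
(Exp terms are combined using exp(i*s)*conj(exp(i*t)) = exp(i*(s-t)), and sums of them are collapsed using the identity that for every m > 1 the m distinct m-th roots of unity sum to 0, e.g. 1 + exp(2*I*pi/3) + exp(-2*I*pi/3) = 0.)
A character is irreducible iff <chi, chi> = 1, so this representation is reducible.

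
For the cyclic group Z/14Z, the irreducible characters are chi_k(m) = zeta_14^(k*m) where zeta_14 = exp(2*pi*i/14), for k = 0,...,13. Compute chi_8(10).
chi_8(10) = zeta_14^80 = exp(-4*I*pi/7)

Derivation: chi_8(10) = zeta_14^(8*10) = zeta_14^80. Since zeta_14^14 = 1, this equals zeta_14^10 = exp(2*pi*i*10/14) = exp(-4*I*pi/7).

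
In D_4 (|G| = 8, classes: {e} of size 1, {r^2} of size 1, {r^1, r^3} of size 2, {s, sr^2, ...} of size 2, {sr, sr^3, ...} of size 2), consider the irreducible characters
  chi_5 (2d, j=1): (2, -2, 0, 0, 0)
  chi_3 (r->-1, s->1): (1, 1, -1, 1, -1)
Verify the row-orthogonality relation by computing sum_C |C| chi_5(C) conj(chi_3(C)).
Sum = 0; so <chi_5, chi_3> = 0 (distinct irreducibles are orthogonal).

Argument: Compute term by term over conjugacy classes (|C| * chi_5(C) * conj(chi_3(C))):
  1*(2)*conj(1) + 1*(-2)*conj(1) + 2*(0)*conj(-1) + 2*(0)*conj(1) + 2*(0)*conj(-1)
  = (2) + (-2) + (0) + (0) + (0)
  = 0.
Dividing by |G| = 8 gives 0/8 = 0, matching the row-orthogonality relation <chi_5, chi_3> = [chi_5 = chi_3].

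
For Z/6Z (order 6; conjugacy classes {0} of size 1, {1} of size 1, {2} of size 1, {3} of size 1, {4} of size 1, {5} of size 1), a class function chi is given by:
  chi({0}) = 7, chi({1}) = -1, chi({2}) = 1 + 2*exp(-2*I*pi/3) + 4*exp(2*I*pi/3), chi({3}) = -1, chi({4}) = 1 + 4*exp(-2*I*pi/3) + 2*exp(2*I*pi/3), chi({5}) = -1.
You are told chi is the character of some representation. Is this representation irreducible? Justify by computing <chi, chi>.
Not irreducible (reducible): <chi, chi> = 11 > 1.

Why: <chi, chi> = (1/|G|) sum_C |C| * |chi(C)|^2 = (1/6)[1*|7|^2 + 1*|-1|^2 + 1*|1 + 2*exp(-2*I*pi/3) + 4*exp(2*I*pi/3)|^2 + 1*|-1|^2 + 1*|1 + 4*exp(-2*I*pi/3) + 2*exp(2*I*pi/3)|^2 + 1*|-1|^2]
  = (1/6)[(49) + (1) + (7) + (1) + (7) + (1)] = 66/6 = 11.
(Exp terms are combined using exp(i*s)*conj(exp(i*t)) = exp(i*(s-t)), and sums of them are collapsed using the identity that for every m > 1 the m distinct m-th roots of unity sum to 0, e.g. 1 + exp(2*I*pi/3) + exp(-2*I*pi/3) = 0.)
A character is irreducible iff <chi, chi> = 1, so this representation is reducible.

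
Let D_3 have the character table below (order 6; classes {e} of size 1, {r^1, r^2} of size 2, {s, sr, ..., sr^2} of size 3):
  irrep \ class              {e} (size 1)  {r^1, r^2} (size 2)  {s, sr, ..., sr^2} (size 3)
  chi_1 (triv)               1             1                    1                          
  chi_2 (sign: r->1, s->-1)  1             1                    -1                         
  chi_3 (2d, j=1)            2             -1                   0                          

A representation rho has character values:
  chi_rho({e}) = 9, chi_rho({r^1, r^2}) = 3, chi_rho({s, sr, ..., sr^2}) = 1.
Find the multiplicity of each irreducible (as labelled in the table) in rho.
Multiplicities: chi_1: 3, chi_2: 2, chi_3: 2.

Argument: Use <chi_rho, chi> = (1/|G|) sum_C |C| * chi_rho(C) * conj(chi(C)) with |G| = 6 for each irreducible chi in the table:
  <chi_rho, chi_1> = (1/6)[1*(9)*conj(1) + 2*(3)*conj(1) + 3*(1)*conj(1)]
      = (1/6)[(9) + (6) + (3)] = 18/6 = 3
  <chi_rho, chi_2> = (1/6)[1*(9)*conj(1) + 2*(3)*conj(1) + 3*(1)*conj(-1)]
      = (1/6)[(9) + (6) + (-3)] = 12/6 = 2
  <chi_rho, chi_3> = (1/6)[1*(9)*conj(2) + 2*(3)*conj(-1) + 3*(1)*conj(0)]
      = (1/6)[(18) + (-6) + (0)] = 12/6 = 2
Dimension check: dim(rho) = sum (mult * dim) = 3*1 + 2*1 + 2*2 = 9 = chi_rho(e) = 9.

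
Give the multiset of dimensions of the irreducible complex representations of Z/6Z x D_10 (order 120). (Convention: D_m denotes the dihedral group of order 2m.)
Dimensions: 1, 1, 1, 1, 1, 1, 1, 1, 1, 1, 1, 1, 1, 1, 1, 1, 1, 1, 1, 1, 1, 1, 1, 1, 2, 2, 2, 2, 2, 2, 2, 2, 2, 2, 2, 2, 2, 2, 2, 2, 2, 2, 2, 2, 2, 2, 2, 2

Details: There are 48 irreducibles (= number of conjugacy classes). Their dimensions d_i satisfy sum d_i^2 = |G| = 120: 1 + 1 + 1 + 1 + 1 + 1 + 1 + 1 + 1 + 1 + 1 + 1 + 1 + 1 + 1 + 1 + 1 + 1 + 1 + 1 + 1 + 1 + 1 + 1 + 4 + 4 + 4 + 4 + 4 + 4 + 4 + 4 + 4 + 4 + 4 + 4 + 4 + 4 + 4 + 4 + 4 + 4 + 4 + 4 + 4 + 4 + 4 + 4 = 120. (For the product with Z/6Z: each of the 6 1-dim characters of Z/6Z tensors with each irrep of D_10, giving 6 copies of each D_10-dimension.)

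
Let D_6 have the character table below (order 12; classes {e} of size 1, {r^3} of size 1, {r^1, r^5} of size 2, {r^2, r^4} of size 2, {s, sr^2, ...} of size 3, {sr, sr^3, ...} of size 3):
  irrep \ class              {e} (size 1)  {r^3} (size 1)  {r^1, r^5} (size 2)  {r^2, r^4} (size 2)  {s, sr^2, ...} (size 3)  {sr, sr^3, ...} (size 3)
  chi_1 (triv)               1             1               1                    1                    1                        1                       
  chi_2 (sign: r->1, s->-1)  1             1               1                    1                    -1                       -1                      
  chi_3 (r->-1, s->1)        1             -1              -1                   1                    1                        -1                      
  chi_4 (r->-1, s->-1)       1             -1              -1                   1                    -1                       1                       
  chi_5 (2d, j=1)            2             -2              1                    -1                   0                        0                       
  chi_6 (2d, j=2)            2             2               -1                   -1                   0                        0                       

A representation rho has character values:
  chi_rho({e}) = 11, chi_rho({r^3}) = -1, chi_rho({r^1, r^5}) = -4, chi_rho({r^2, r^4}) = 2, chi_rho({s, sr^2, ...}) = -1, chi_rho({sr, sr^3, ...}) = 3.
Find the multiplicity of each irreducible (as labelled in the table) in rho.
Multiplicities: chi_1: 1, chi_2: 0, chi_3: 1, chi_4: 3, chi_5: 1, chi_6: 2.

Use <chi_rho, chi> = (1/|G|) sum_C |C| * chi_rho(C) * conj(chi(C)) with |G| = 12 for each irreducible chi in the table:
  <chi_rho, chi_1> = (1/12)[1*(11)*conj(1) + 1*(-1)*conj(1) + 2*(-4)*conj(1) + 2*(2)*conj(1) + 3*(-1)*conj(1) + 3*(3)*conj(1)]
      = (1/12)[(11) + (-1) + (-8) + (4) + (-3) + (9)] = 12/12 = 1
  <chi_rho, chi_2> = (1/12)[1*(11)*conj(1) + 1*(-1)*conj(1) + 2*(-4)*conj(1) + 2*(2)*conj(1) + 3*(-1)*conj(-1) + 3*(3)*conj(-1)]
      = (1/12)[(11) + (-1) + (-8) + (4) + (3) + (-9)] = 0/12 = 0
  <chi_rho, chi_3> = (1/12)[1*(11)*conj(1) + 1*(-1)*conj(-1) + 2*(-4)*conj(-1) + 2*(2)*conj(1) + 3*(-1)*conj(1) + 3*(3)*conj(-1)]
      = (1/12)[(11) + (1) + (8) + (4) + (-3) + (-9)] = 12/12 = 1
  <chi_rho, chi_4> = (1/12)[1*(11)*conj(1) + 1*(-1)*conj(-1) + 2*(-4)*conj(-1) + 2*(2)*conj(1) + 3*(-1)*conj(-1) + 3*(3)*conj(1)]
      = (1/12)[(11) + (1) + (8) + (4) + (3) + (9)] = 36/12 = 3
  <chi_rho, chi_5> = (1/12)[1*(11)*conj(2) + 1*(-1)*conj(-2) + 2*(-4)*conj(1) + 2*(2)*conj(-1) + 3*(-1)*conj(0) + 3*(3)*conj(0)]
      = (1/12)[(22) + (2) + (-8) + (-4) + (0) + (0)] = 12/12 = 1
  <chi_rho, chi_6> = (1/12)[1*(11)*conj(2) + 1*(-1)*conj(2) + 2*(-4)*conj(-1) + 2*(2)*conj(-1) + 3*(-1)*conj(0) + 3*(3)*conj(0)]
      = (1/12)[(22) + (-2) + (8) + (-4) + (0) + (0)] = 24/12 = 2
Dimension check: dim(rho) = sum (mult * dim) = 1*1 + 0*1 + 1*1 + 3*1 + 1*2 + 2*2 = 11 = chi_rho(e) = 11.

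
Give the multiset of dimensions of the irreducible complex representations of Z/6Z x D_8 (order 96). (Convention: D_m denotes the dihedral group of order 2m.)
Dimensions: 1, 1, 1, 1, 1, 1, 1, 1, 1, 1, 1, 1, 1, 1, 1, 1, 1, 1, 1, 1, 1, 1, 1, 1, 2, 2, 2, 2, 2, 2, 2, 2, 2, 2, 2, 2, 2, 2, 2, 2, 2, 2

Working: There are 42 irreducibles (= number of conjugacy classes). Their dimensions d_i satisfy sum d_i^2 = |G| = 96: 1 + 1 + 1 + 1 + 1 + 1 + 1 + 1 + 1 + 1 + 1 + 1 + 1 + 1 + 1 + 1 + 1 + 1 + 1 + 1 + 1 + 1 + 1 + 1 + 4 + 4 + 4 + 4 + 4 + 4 + 4 + 4 + 4 + 4 + 4 + 4 + 4 + 4 + 4 + 4 + 4 + 4 = 96. (For the product with Z/6Z: each of the 6 1-dim characters of Z/6Z tensors with each irrep of D_8, giving 6 copies of each D_8-dimension.)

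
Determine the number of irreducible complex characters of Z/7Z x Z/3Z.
21

Solution. The number of irreducible complex representations of a finite group equals its number of conjugacy classes. Z/7Z x Z/3Z is abelian of order 21, so every element is its own conjugacy class: 21 classes, so Z/7Z x Z/3Z (order 21) has exactly 21 irreducible complex representations.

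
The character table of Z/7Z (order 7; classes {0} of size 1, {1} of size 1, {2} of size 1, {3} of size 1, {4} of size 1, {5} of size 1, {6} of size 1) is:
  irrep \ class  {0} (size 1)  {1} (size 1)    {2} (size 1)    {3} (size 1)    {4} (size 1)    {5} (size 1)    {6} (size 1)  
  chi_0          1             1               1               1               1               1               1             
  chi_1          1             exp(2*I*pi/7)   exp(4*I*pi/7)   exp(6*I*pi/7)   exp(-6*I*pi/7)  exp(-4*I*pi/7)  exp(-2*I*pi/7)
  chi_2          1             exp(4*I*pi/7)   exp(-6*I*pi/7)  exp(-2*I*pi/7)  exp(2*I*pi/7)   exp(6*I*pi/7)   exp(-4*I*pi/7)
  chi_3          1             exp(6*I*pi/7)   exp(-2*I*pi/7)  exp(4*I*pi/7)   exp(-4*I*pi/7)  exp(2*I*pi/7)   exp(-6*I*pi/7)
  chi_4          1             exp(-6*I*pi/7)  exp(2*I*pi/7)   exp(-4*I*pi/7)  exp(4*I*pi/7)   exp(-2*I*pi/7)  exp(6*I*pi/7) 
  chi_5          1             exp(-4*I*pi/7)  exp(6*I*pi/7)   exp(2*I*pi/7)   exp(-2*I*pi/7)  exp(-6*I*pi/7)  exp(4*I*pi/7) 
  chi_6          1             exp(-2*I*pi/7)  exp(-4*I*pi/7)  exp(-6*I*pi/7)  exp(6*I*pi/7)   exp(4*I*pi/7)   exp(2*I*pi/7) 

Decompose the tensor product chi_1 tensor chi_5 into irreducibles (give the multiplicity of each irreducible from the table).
chi_1 tensor chi_5 = chi_6 (all other irreducibles have multiplicity 0).

Why: The character of a tensor product is the pointwise product (chi_1 * chi_5)(C) = chi_1(C) * chi_5(C):
  {0}: (1)*(1), {1}: (exp(2*I*pi/7))*(exp(-4*I*pi/7)), {2}: (exp(4*I*pi/7))*(exp(6*I*pi/7)), {3}: (exp(6*I*pi/7))*(exp(2*I*pi/7)), {4}: (exp(-6*I*pi/7))*(exp(-2*I*pi/7)), {5}: (exp(-4*I*pi/7))*(exp(-6*I*pi/7)), {6}: (exp(-2*I*pi/7))*(exp(4*I*pi/7))
so (chi_1 * chi_5) takes values
  {0} -> 1, {1} -> exp(-2*I*pi/7), {2} -> exp(-4*I*pi/7), {3} -> exp(-6*I*pi/7), {4} -> exp(6*I*pi/7), {5} -> exp(4*I*pi/7), {6} -> exp(2*I*pi/7).
Now take the inner product of this character with each irreducible chi from the table, <chi_1*chi_5, chi> = (1/7) sum_C |C| (chi_1*chi_5)(C) conj(chi(C)):
  <chi_1*chi_5, chi_0> = (1/7)[1*(1)*conj(1) + 1*(exp(-2*I*pi/7))*conj(1) + 1*(exp(-4*I*pi/7))*conj(1) + 1*(exp(-6*I*pi/7))*conj(1) + 1*(exp(6*I*pi/7))*conj(1) + 1*(exp(4*I*pi/7))*conj(1) + 1*(exp(2*I*pi/7))*conj(1)]
      = (1/7)[(1) + (exp(-2*I*pi/7)) + (exp(-4*I*pi/7)) + (exp(-6*I*pi/7)) + (exp(6*I*pi/7)) + (exp(4*I*pi/7)) + (exp(2*I*pi/7))] = 0/7 = 0
  <chi_1*chi_5, chi_1> = (1/7)[1*(1)*conj(1) + 1*(exp(-2*I*pi/7))*conj(exp(2*I*pi/7)) + 1*(exp(-4*I*pi/7))*conj(exp(4*I*pi/7)) + 1*(exp(-6*I*pi/7))*conj(exp(6*I*pi/7)) + 1*(exp(6*I*pi/7))*conj(exp(-6*I*pi/7)) + 1*(exp(4*I*pi/7))*conj(exp(-4*I*pi/7)) + 1*(exp(2*I*pi/7))*conj(exp(-2*I*pi/7))]
      = (1/7)[(1) + (exp(-4*I*pi/7)) + (exp(6*I*pi/7)) + (exp(2*I*pi/7)) + (exp(-2*I*pi/7)) + (exp(-6*I*pi/7)) + (exp(4*I*pi/7))] = 0/7 = 0
  <chi_1*chi_5, chi_2> = (1/7)[1*(1)*conj(1) + 1*(exp(-2*I*pi/7))*conj(exp(4*I*pi/7)) + 1*(exp(-4*I*pi/7))*conj(exp(-6*I*pi/7)) + 1*(exp(-6*I*pi/7))*conj(exp(-2*I*pi/7)) + 1*(exp(6*I*pi/7))*conj(exp(2*I*pi/7)) + 1*(exp(4*I*pi/7))*conj(exp(6*I*pi/7)) + 1*(exp(2*I*pi/7))*conj(exp(-4*I*pi/7))]
      = (1/7)[(1) + (exp(-6*I*pi/7)) + (exp(2*I*pi/7)) + (exp(-4*I*pi/7)) + (exp(4*I*pi/7)) + (exp(-2*I*pi/7)) + (exp(6*I*pi/7))] = 0/7 = 0
  <chi_1*chi_5, chi_3> = (1/7)[1*(1)*conj(1) + 1*(exp(-2*I*pi/7))*conj(exp(6*I*pi/7)) + 1*(exp(-4*I*pi/7))*conj(exp(-2*I*pi/7)) + 1*(exp(-6*I*pi/7))*conj(exp(4*I*pi/7)) + 1*(exp(6*I*pi/7))*conj(exp(-4*I*pi/7)) + 1*(exp(4*I*pi/7))*conj(exp(2*I*pi/7)) + 1*(exp(2*I*pi/7))*conj(exp(-6*I*pi/7))]
      = (1/7)[(1) + (exp(6*I*pi/7)) + (exp(-2*I*pi/7)) + (exp(4*I*pi/7)) + (exp(-4*I*pi/7)) + (exp(2*I*pi/7)) + (exp(-6*I*pi/7))] = 0/7 = 0
  <chi_1*chi_5, chi_4> = (1/7)[1*(1)*conj(1) + 1*(exp(-2*I*pi/7))*conj(exp(-6*I*pi/7)) + 1*(exp(-4*I*pi/7))*conj(exp(2*I*pi/7)) + 1*(exp(-6*I*pi/7))*conj(exp(-4*I*pi/7)) + 1*(exp(6*I*pi/7))*conj(exp(4*I*pi/7)) + 1*(exp(4*I*pi/7))*conj(exp(-2*I*pi/7)) + 1*(exp(2*I*pi/7))*conj(exp(6*I*pi/7))]
      = (1/7)[(1) + (exp(4*I*pi/7)) + (exp(-6*I*pi/7)) + (exp(-2*I*pi/7)) + (exp(2*I*pi/7)) + (exp(6*I*pi/7)) + (exp(-4*I*pi/7))] = 0/7 = 0
  <chi_1*chi_5, chi_5> = (1/7)[1*(1)*conj(1) + 1*(exp(-2*I*pi/7))*conj(exp(-4*I*pi/7)) + 1*(exp(-4*I*pi/7))*conj(exp(6*I*pi/7)) + 1*(exp(-6*I*pi/7))*conj(exp(2*I*pi/7)) + 1*(exp(6*I*pi/7))*conj(exp(-2*I*pi/7)) + 1*(exp(4*I*pi/7))*conj(exp(-6*I*pi/7)) + 1*(exp(2*I*pi/7))*conj(exp(4*I*pi/7))]
      = (1/7)[(1) + (exp(2*I*pi/7)) + (exp(4*I*pi/7)) + (exp(6*I*pi/7)) + (exp(-6*I*pi/7)) + (exp(-4*I*pi/7)) + (exp(-2*I*pi/7))] = 0/7 = 0
  <chi_1*chi_5, chi_6> = (1/7)[1*(1)*conj(1) + 1*(exp(-2*I*pi/7))*conj(exp(-2*I*pi/7)) + 1*(exp(-4*I*pi/7))*conj(exp(-4*I*pi/7)) + 1*(exp(-6*I*pi/7))*conj(exp(-6*I*pi/7)) + 1*(exp(6*I*pi/7))*conj(exp(6*I*pi/7)) + 1*(exp(4*I*pi/7))*conj(exp(4*I*pi/7)) + 1*(exp(2*I*pi/7))*conj(exp(2*I*pi/7))]
      = (1/7)[(1) + (1) + (1) + (1) + (1) + (1) + (1)] = 7/7 = 1
(Exp terms are combined using exp(i*s)*conj(exp(i*t)) = exp(i*(s-t)), and sums of them are collapsed using the identity that for every m > 1 the m distinct m-th roots of unity sum to 0, e.g. 1 + exp(2*I*pi/3) + exp(-2*I*pi/3) = 0.)
Hence the multiplicities are chi_6: 1. Dimension check: dim(chi_1)*dim(chi_5) = 1*1 = 1 and sum (mult * dim) = 1*1 = 1.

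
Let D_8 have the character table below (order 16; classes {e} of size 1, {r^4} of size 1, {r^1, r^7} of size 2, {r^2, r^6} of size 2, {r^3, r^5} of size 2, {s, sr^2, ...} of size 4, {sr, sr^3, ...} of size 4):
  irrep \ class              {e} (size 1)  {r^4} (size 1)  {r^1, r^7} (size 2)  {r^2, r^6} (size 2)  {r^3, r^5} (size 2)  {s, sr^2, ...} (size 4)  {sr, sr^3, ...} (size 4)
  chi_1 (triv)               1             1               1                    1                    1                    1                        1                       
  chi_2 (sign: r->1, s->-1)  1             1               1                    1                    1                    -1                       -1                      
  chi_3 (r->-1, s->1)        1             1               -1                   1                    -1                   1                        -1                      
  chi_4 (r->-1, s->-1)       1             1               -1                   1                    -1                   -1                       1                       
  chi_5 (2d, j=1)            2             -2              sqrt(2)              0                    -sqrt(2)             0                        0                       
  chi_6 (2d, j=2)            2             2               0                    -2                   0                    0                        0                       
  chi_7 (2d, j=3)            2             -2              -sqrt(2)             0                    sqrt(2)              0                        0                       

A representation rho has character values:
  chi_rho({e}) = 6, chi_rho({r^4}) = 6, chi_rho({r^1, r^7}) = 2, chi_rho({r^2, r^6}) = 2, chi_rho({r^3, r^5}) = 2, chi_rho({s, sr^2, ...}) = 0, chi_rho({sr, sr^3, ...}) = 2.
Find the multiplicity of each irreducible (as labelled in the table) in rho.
Multiplicities: chi_1: 2, chi_2: 1, chi_3: 0, chi_4: 1, chi_5: 0, chi_6: 1, chi_7: 0.

Why: Use <chi_rho, chi> = (1/|G|) sum_C |C| * chi_rho(C) * conj(chi(C)) with |G| = 16 for each irreducible chi in the table:
  <chi_rho, chi_1> = (1/16)[1*(6)*conj(1) + 1*(6)*conj(1) + 2*(2)*conj(1) + 2*(2)*conj(1) + 2*(2)*conj(1) + 4*(0)*conj(1) + 4*(2)*conj(1)]
      = (1/16)[(6) + (6) + (4) + (4) + (4) + (0) + (8)] = 32/16 = 2
  <chi_rho, chi_2> = (1/16)[1*(6)*conj(1) + 1*(6)*conj(1) + 2*(2)*conj(1) + 2*(2)*conj(1) + 2*(2)*conj(1) + 4*(0)*conj(-1) + 4*(2)*conj(-1)]
      = (1/16)[(6) + (6) + (4) + (4) + (4) + (0) + (-8)] = 16/16 = 1
  <chi_rho, chi_3> = (1/16)[1*(6)*conj(1) + 1*(6)*conj(1) + 2*(2)*conj(-1) + 2*(2)*conj(1) + 2*(2)*conj(-1) + 4*(0)*conj(1) + 4*(2)*conj(-1)]
      = (1/16)[(6) + (6) + (-4) + (4) + (-4) + (0) + (-8)] = 0/16 = 0
  <chi_rho, chi_4> = (1/16)[1*(6)*conj(1) + 1*(6)*conj(1) + 2*(2)*conj(-1) + 2*(2)*conj(1) + 2*(2)*conj(-1) + 4*(0)*conj(-1) + 4*(2)*conj(1)]
      = (1/16)[(6) + (6) + (-4) + (4) + (-4) + (0) + (8)] = 16/16 = 1
  <chi_rho, chi_5> = (1/16)[1*(6)*conj(2) + 1*(6)*conj(-2) + 2*(2)*conj(sqrt(2)) + 2*(2)*conj(0) + 2*(2)*conj(-sqrt(2)) + 4*(0)*conj(0) + 4*(2)*conj(0)]
      = (1/16)[(12) + (-12) + (4*sqrt(2)) + (0) + (-4*sqrt(2)) + (0) + (0)] = 0/16 = 0
  <chi_rho, chi_6> = (1/16)[1*(6)*conj(2) + 1*(6)*conj(2) + 2*(2)*conj(0) + 2*(2)*conj(-2) + 2*(2)*conj(0) + 4*(0)*conj(0) + 4*(2)*conj(0)]
      = (1/16)[(12) + (12) + (0) + (-8) + (0) + (0) + (0)] = 16/16 = 1
  <chi_rho, chi_7> = (1/16)[1*(6)*conj(2) + 1*(6)*conj(-2) + 2*(2)*conj(-sqrt(2)) + 2*(2)*conj(0) + 2*(2)*conj(sqrt(2)) + 4*(0)*conj(0) + 4*(2)*conj(0)]
      = (1/16)[(12) + (-12) + (-4*sqrt(2)) + (0) + (4*sqrt(2)) + (0) + (0)] = 0/16 = 0
Dimension check: dim(rho) = sum (mult * dim) = 2*1 + 1*1 + 0*1 + 1*1 + 0*2 + 1*2 + 0*2 = 6 = chi_rho(e) = 6.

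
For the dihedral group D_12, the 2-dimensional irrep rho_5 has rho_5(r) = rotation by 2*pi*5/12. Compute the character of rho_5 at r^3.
chi_{rho_5}(r^3) = 2*cos(2*pi*5*3/12) = 0

Solution. rho_5(r^3) is rotation by angle 2*pi*5*3/12, whose trace is 2*cos(2*pi*5*3/12) = 0.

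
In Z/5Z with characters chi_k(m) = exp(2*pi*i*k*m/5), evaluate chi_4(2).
chi_4(2) = zeta_5^8 = exp(-4*I*pi/5)

Solution. chi_4(2) = zeta_5^(4*2) = zeta_5^8. Since zeta_5^5 = 1, this equals zeta_5^3 = exp(2*pi*i*3/5) = exp(-4*I*pi/5).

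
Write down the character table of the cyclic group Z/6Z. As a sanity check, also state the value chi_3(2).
Character table of Z/6Z (irreps indexed chi_0,...,chi_5 with chi_k(m) = zeta_6^(k*m), zeta_6 = exp(2*pi*i/6)):
  irrep \ class  {0} (size 1)  {1} (size 1)    {2} (size 1)    {3} (size 1)  {4} (size 1)    {5} (size 1)  
  chi_0          1             1               1               1             1               1             
  chi_1          1             exp(I*pi/3)     exp(2*I*pi/3)   -1            exp(-2*I*pi/3)  exp(-I*pi/3)  
  chi_2          1             exp(2*I*pi/3)   exp(-2*I*pi/3)  1             exp(2*I*pi/3)   exp(-2*I*pi/3)
  chi_3          1             -1              1               -1            1               -1            
  chi_4          1             exp(-2*I*pi/3)  exp(2*I*pi/3)   1             exp(-2*I*pi/3)  exp(2*I*pi/3) 
  chi_5          1             exp(-I*pi/3)    exp(-2*I*pi/3)  -1            exp(2*I*pi/3)   exp(I*pi/3)   

Spot check: chi_3(2) = zeta_6^(3*2) = zeta_6^6 = 1.

Reasoning: Z/6Z is abelian, so all 6 irreducible complex representations are 1-dimensional. They are given by chi_k(m) = zeta_6^(k*m) for k = 0,...,5. Row orthogonality: sum_m chi_k(m) conj(chi_l(m)) = 6 * [k = l].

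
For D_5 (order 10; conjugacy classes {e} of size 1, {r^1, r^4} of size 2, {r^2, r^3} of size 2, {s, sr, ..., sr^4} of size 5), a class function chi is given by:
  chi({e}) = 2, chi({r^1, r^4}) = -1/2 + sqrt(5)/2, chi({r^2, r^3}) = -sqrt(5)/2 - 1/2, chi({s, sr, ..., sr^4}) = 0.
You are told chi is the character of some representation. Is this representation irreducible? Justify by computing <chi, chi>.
Irreducible: <chi, chi> = 1.

Argument: <chi, chi> = (1/|G|) sum_C |C| * |chi(C)|^2 = (1/10)[1*|2|^2 + 2*|-1/2 + sqrt(5)/2|^2 + 2*|-sqrt(5)/2 - 1/2|^2 + 5*|0|^2]
  = (1/10)[(4) + (3 - sqrt(5)) + (sqrt(5) + 3) + (0)] = 10/10 = 1.
A character is irreducible iff <chi, chi> = 1, so this representation is irreducible.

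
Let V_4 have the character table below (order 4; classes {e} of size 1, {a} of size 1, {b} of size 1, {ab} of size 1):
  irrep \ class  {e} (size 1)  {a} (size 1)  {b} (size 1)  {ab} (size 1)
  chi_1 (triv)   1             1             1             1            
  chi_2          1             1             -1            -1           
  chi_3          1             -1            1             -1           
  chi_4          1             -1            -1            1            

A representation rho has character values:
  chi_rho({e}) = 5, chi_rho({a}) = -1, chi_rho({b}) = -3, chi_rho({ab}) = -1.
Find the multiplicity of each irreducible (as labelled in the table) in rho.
Multiplicities: chi_1: 0, chi_2: 2, chi_3: 1, chi_4: 2.

Solution. Use <chi_rho, chi> = (1/|G|) sum_C |C| * chi_rho(C) * conj(chi(C)) with |G| = 4 for each irreducible chi in the table:
  <chi_rho, chi_1> = (1/4)[1*(5)*conj(1) + 1*(-1)*conj(1) + 1*(-3)*conj(1) + 1*(-1)*conj(1)]
      = (1/4)[(5) + (-1) + (-3) + (-1)] = 0/4 = 0
  <chi_rho, chi_2> = (1/4)[1*(5)*conj(1) + 1*(-1)*conj(1) + 1*(-3)*conj(-1) + 1*(-1)*conj(-1)]
      = (1/4)[(5) + (-1) + (3) + (1)] = 8/4 = 2
  <chi_rho, chi_3> = (1/4)[1*(5)*conj(1) + 1*(-1)*conj(-1) + 1*(-3)*conj(1) + 1*(-1)*conj(-1)]
      = (1/4)[(5) + (1) + (-3) + (1)] = 4/4 = 1
  <chi_rho, chi_4> = (1/4)[1*(5)*conj(1) + 1*(-1)*conj(-1) + 1*(-3)*conj(-1) + 1*(-1)*conj(1)]
      = (1/4)[(5) + (1) + (3) + (-1)] = 8/4 = 2
Dimension check: dim(rho) = sum (mult * dim) = 0*1 + 2*1 + 1*1 + 2*1 = 5 = chi_rho(e) = 5.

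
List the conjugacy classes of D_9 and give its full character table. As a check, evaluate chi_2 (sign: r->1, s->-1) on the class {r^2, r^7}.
Conjugacy classes: {e} of size 1, {r^1, r^8} of size 2, {r^2, r^7} of size 2, {r^3, r^6} of size 2, {r^4, r^5} of size 2, {s, sr, ..., sr^8} of size 9.
Character table:
  irrep \ class              {e} (size 1)  {r^1, r^8} (size 2)  {r^2, r^7} (size 2)  {r^3, r^6} (size 2)  {r^4, r^5} (size 2)  {s, sr, ..., sr^8} (size 9)
  chi_1 (triv)               1             1                    1                    1                    1                    1                          
  chi_2 (sign: r->1, s->-1)  1             1                    1                    1                    1                    -1                         
  chi_3 (2d, j=1)            2             2*cos(2*pi/9)        2*cos(4*pi/9)        -1                   -2*cos(pi/9)         0                          
  chi_4 (2d, j=2)            2             2*cos(4*pi/9)        -2*cos(pi/9)         -1                   2*cos(2*pi/9)        0                          
  chi_5 (2d, j=3)            2             -1                   -1                   2                    -1                   0                          
  chi_6 (2d, j=4)            2             -2*cos(pi/9)         2*cos(2*pi/9)        -1                   2*cos(4*pi/9)        0                          

Spot check: chi_2 (sign: r->1, s->-1) on {r^2, r^7} = 1.

Details: D_9 has order 2*9 = 18 with 6 conjugacy classes, hence 6 irreducibles. Sum of squared dims 1 + 1 + 4 + 4 + 4 + 4 = 18 = |G|. Linear characters come from the abelianisation; the 2-dimensional irreps have character r^k -> 2*cos(2*pi*j*k/9), reflections -> 0.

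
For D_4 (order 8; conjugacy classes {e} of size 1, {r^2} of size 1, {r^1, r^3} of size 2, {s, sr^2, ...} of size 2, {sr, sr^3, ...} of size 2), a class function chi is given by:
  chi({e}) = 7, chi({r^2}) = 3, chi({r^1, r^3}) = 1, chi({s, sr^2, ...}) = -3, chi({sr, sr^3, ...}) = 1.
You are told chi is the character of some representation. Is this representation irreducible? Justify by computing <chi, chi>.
Not irreducible (reducible): <chi, chi> = 10 > 1.

Justification: <chi, chi> = (1/|G|) sum_C |C| * |chi(C)|^2 = (1/8)[1*|7|^2 + 1*|3|^2 + 2*|1|^2 + 2*|-3|^2 + 2*|1|^2]
  = (1/8)[(49) + (9) + (2) + (18) + (2)] = 80/8 = 10.
A character is irreducible iff <chi, chi> = 1, so this representation is reducible.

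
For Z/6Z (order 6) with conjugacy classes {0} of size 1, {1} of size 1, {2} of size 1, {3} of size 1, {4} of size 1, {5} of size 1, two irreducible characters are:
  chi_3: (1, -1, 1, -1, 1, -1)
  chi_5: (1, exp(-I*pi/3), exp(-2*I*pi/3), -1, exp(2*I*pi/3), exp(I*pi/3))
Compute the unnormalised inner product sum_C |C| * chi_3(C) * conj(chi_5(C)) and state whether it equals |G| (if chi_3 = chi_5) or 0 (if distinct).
Sum = 0; so <chi_3, chi_5> = 0 (distinct irreducibles are orthogonal).

Proof sketch: Compute term by term over conjugacy classes (|C| * chi_3(C) * conj(chi_5(C))):
  1*(1)*conj(1) + 1*(-1)*conj(exp(-I*pi/3)) + 1*(1)*conj(exp(-2*I*pi/3)) + 1*(-1)*conj(-1) + 1*(1)*conj(exp(2*I*pi/3)) + 1*(-1)*conj(exp(I*pi/3))
  = (1) + (-exp(I*pi/3)) + (exp(2*I*pi/3)) + (1) + (exp(-2*I*pi/3)) + (-exp(-I*pi/3))
  = 0.
(Exp terms are combined using exp(i*s)*conj(exp(i*t)) = exp(i*(s-t)), and sums of them are collapsed using the identity that for every m > 1 the m distinct m-th roots of unity sum to 0, e.g. 1 + exp(2*I*pi/3) + exp(-2*I*pi/3) = 0.)
Dividing by |G| = 6 gives 0/6 = 0, matching the row-orthogonality relation <chi_3, chi_5> = [chi_3 = chi_5].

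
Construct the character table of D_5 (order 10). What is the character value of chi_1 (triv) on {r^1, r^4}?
Conjugacy classes: {e} of size 1, {r^1, r^4} of size 2, {r^2, r^3} of size 2, {s, sr, ..., sr^4} of size 5.
Character table:
  irrep \ class              {e} (size 1)  {r^1, r^4} (size 2)  {r^2, r^3} (size 2)  {s, sr, ..., sr^4} (size 5)
  chi_1 (triv)               1             1                    1                    1                          
  chi_2 (sign: r->1, s->-1)  1             1                    1                    -1                         
  chi_3 (2d, j=1)            2             -1/2 + sqrt(5)/2     -sqrt(5)/2 - 1/2     0                          
  chi_4 (2d, j=2)            2             -sqrt(5)/2 - 1/2     -1/2 + sqrt(5)/2     0                          

Spot check: chi_1 (triv) on {r^1, r^4} = 1.

Argument: D_5 has order 2*5 = 10 with 4 conjugacy classes, hence 4 irreducibles. Sum of squared dims 1 + 1 + 4 + 4 = 10 = |G|. Linear characters come from the abelianisation; the 2-dimensional irreps have character r^k -> 2*cos(2*pi*j*k/5), reflections -> 0.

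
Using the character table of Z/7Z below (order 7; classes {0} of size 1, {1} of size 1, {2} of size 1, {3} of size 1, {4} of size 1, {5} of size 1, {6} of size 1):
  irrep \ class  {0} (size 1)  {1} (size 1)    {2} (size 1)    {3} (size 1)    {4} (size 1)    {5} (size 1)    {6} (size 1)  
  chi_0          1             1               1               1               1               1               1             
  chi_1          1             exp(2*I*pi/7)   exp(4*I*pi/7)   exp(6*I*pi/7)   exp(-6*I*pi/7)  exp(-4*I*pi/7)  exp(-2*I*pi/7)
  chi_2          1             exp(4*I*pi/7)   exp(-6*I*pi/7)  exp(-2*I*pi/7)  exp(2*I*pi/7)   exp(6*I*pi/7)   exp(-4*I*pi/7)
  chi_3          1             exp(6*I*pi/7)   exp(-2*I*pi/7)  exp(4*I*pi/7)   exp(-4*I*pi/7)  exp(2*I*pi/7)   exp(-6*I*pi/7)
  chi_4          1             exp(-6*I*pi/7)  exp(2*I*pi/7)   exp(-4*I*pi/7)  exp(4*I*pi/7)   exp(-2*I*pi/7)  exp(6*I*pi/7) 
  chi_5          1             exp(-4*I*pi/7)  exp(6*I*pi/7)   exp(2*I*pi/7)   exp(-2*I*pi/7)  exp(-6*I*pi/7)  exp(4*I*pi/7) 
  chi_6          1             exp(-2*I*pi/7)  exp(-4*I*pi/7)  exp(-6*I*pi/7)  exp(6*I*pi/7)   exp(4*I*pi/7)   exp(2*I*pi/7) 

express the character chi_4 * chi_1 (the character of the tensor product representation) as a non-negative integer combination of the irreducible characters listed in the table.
chi_4 tensor chi_1 = chi_5 (all other irreducibles have multiplicity 0).

The character of a tensor product is the pointwise product (chi_4 * chi_1)(C) = chi_4(C) * chi_1(C):
  {0}: (1)*(1), {1}: (exp(-6*I*pi/7))*(exp(2*I*pi/7)), {2}: (exp(2*I*pi/7))*(exp(4*I*pi/7)), {3}: (exp(-4*I*pi/7))*(exp(6*I*pi/7)), {4}: (exp(4*I*pi/7))*(exp(-6*I*pi/7)), {5}: (exp(-2*I*pi/7))*(exp(-4*I*pi/7)), {6}: (exp(6*I*pi/7))*(exp(-2*I*pi/7))
so (chi_4 * chi_1) takes values
  {0} -> 1, {1} -> exp(-4*I*pi/7), {2} -> exp(6*I*pi/7), {3} -> exp(2*I*pi/7), {4} -> exp(-2*I*pi/7), {5} -> exp(-6*I*pi/7), {6} -> exp(4*I*pi/7).
Now take the inner product of this character with each irreducible chi from the table, <chi_4*chi_1, chi> = (1/7) sum_C |C| (chi_4*chi_1)(C) conj(chi(C)):
  <chi_4*chi_1, chi_0> = (1/7)[1*(1)*conj(1) + 1*(exp(-4*I*pi/7))*conj(1) + 1*(exp(6*I*pi/7))*conj(1) + 1*(exp(2*I*pi/7))*conj(1) + 1*(exp(-2*I*pi/7))*conj(1) + 1*(exp(-6*I*pi/7))*conj(1) + 1*(exp(4*I*pi/7))*conj(1)]
      = (1/7)[(1) + (exp(-4*I*pi/7)) + (exp(6*I*pi/7)) + (exp(2*I*pi/7)) + (exp(-2*I*pi/7)) + (exp(-6*I*pi/7)) + (exp(4*I*pi/7))] = 0/7 = 0
  <chi_4*chi_1, chi_1> = (1/7)[1*(1)*conj(1) + 1*(exp(-4*I*pi/7))*conj(exp(2*I*pi/7)) + 1*(exp(6*I*pi/7))*conj(exp(4*I*pi/7)) + 1*(exp(2*I*pi/7))*conj(exp(6*I*pi/7)) + 1*(exp(-2*I*pi/7))*conj(exp(-6*I*pi/7)) + 1*(exp(-6*I*pi/7))*conj(exp(-4*I*pi/7)) + 1*(exp(4*I*pi/7))*conj(exp(-2*I*pi/7))]
      = (1/7)[(1) + (exp(-6*I*pi/7)) + (exp(2*I*pi/7)) + (exp(-4*I*pi/7)) + (exp(4*I*pi/7)) + (exp(-2*I*pi/7)) + (exp(6*I*pi/7))] = 0/7 = 0
  <chi_4*chi_1, chi_2> = (1/7)[1*(1)*conj(1) + 1*(exp(-4*I*pi/7))*conj(exp(4*I*pi/7)) + 1*(exp(6*I*pi/7))*conj(exp(-6*I*pi/7)) + 1*(exp(2*I*pi/7))*conj(exp(-2*I*pi/7)) + 1*(exp(-2*I*pi/7))*conj(exp(2*I*pi/7)) + 1*(exp(-6*I*pi/7))*conj(exp(6*I*pi/7)) + 1*(exp(4*I*pi/7))*conj(exp(-4*I*pi/7))]
      = (1/7)[(1) + (exp(6*I*pi/7)) + (exp(-2*I*pi/7)) + (exp(4*I*pi/7)) + (exp(-4*I*pi/7)) + (exp(2*I*pi/7)) + (exp(-6*I*pi/7))] = 0/7 = 0
  <chi_4*chi_1, chi_3> = (1/7)[1*(1)*conj(1) + 1*(exp(-4*I*pi/7))*conj(exp(6*I*pi/7)) + 1*(exp(6*I*pi/7))*conj(exp(-2*I*pi/7)) + 1*(exp(2*I*pi/7))*conj(exp(4*I*pi/7)) + 1*(exp(-2*I*pi/7))*conj(exp(-4*I*pi/7)) + 1*(exp(-6*I*pi/7))*conj(exp(2*I*pi/7)) + 1*(exp(4*I*pi/7))*conj(exp(-6*I*pi/7))]
      = (1/7)[(1) + (exp(4*I*pi/7)) + (exp(-6*I*pi/7)) + (exp(-2*I*pi/7)) + (exp(2*I*pi/7)) + (exp(6*I*pi/7)) + (exp(-4*I*pi/7))] = 0/7 = 0
  <chi_4*chi_1, chi_4> = (1/7)[1*(1)*conj(1) + 1*(exp(-4*I*pi/7))*conj(exp(-6*I*pi/7)) + 1*(exp(6*I*pi/7))*conj(exp(2*I*pi/7)) + 1*(exp(2*I*pi/7))*conj(exp(-4*I*pi/7)) + 1*(exp(-2*I*pi/7))*conj(exp(4*I*pi/7)) + 1*(exp(-6*I*pi/7))*conj(exp(-2*I*pi/7)) + 1*(exp(4*I*pi/7))*conj(exp(6*I*pi/7))]
      = (1/7)[(1) + (exp(2*I*pi/7)) + (exp(4*I*pi/7)) + (exp(6*I*pi/7)) + (exp(-6*I*pi/7)) + (exp(-4*I*pi/7)) + (exp(-2*I*pi/7))] = 0/7 = 0
  <chi_4*chi_1, chi_5> = (1/7)[1*(1)*conj(1) + 1*(exp(-4*I*pi/7))*conj(exp(-4*I*pi/7)) + 1*(exp(6*I*pi/7))*conj(exp(6*I*pi/7)) + 1*(exp(2*I*pi/7))*conj(exp(2*I*pi/7)) + 1*(exp(-2*I*pi/7))*conj(exp(-2*I*pi/7)) + 1*(exp(-6*I*pi/7))*conj(exp(-6*I*pi/7)) + 1*(exp(4*I*pi/7))*conj(exp(4*I*pi/7))]
      = (1/7)[(1) + (1) + (1) + (1) + (1) + (1) + (1)] = 7/7 = 1
  <chi_4*chi_1, chi_6> = (1/7)[1*(1)*conj(1) + 1*(exp(-4*I*pi/7))*conj(exp(-2*I*pi/7)) + 1*(exp(6*I*pi/7))*conj(exp(-4*I*pi/7)) + 1*(exp(2*I*pi/7))*conj(exp(-6*I*pi/7)) + 1*(exp(-2*I*pi/7))*conj(exp(6*I*pi/7)) + 1*(exp(-6*I*pi/7))*conj(exp(4*I*pi/7)) + 1*(exp(4*I*pi/7))*conj(exp(2*I*pi/7))]
      = (1/7)[(1) + (exp(-2*I*pi/7)) + (exp(-4*I*pi/7)) + (exp(-6*I*pi/7)) + (exp(6*I*pi/7)) + (exp(4*I*pi/7)) + (exp(2*I*pi/7))] = 0/7 = 0
(Exp terms are combined using exp(i*s)*conj(exp(i*t)) = exp(i*(s-t)), and sums of them are collapsed using the identity that for every m > 1 the m distinct m-th roots of unity sum to 0, e.g. 1 + exp(2*I*pi/3) + exp(-2*I*pi/3) = 0.)
Hence the multiplicities are chi_5: 1. Dimension check: dim(chi_4)*dim(chi_1) = 1*1 = 1 and sum (mult * dim) = 1*1 = 1.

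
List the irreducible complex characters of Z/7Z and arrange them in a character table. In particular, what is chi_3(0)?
Character table of Z/7Z (irreps indexed chi_0,...,chi_6 with chi_k(m) = zeta_7^(k*m), zeta_7 = exp(2*pi*i/7)):
  irrep \ class  {0} (size 1)  {1} (size 1)    {2} (size 1)    {3} (size 1)    {4} (size 1)    {5} (size 1)    {6} (size 1)  
  chi_0          1             1               1               1               1               1               1             
  chi_1          1             exp(2*I*pi/7)   exp(4*I*pi/7)   exp(6*I*pi/7)   exp(-6*I*pi/7)  exp(-4*I*pi/7)  exp(-2*I*pi/7)
  chi_2          1             exp(4*I*pi/7)   exp(-6*I*pi/7)  exp(-2*I*pi/7)  exp(2*I*pi/7)   exp(6*I*pi/7)   exp(-4*I*pi/7)
  chi_3          1             exp(6*I*pi/7)   exp(-2*I*pi/7)  exp(4*I*pi/7)   exp(-4*I*pi/7)  exp(2*I*pi/7)   exp(-6*I*pi/7)
  chi_4          1             exp(-6*I*pi/7)  exp(2*I*pi/7)   exp(-4*I*pi/7)  exp(4*I*pi/7)   exp(-2*I*pi/7)  exp(6*I*pi/7) 
  chi_5          1             exp(-4*I*pi/7)  exp(6*I*pi/7)   exp(2*I*pi/7)   exp(-2*I*pi/7)  exp(-6*I*pi/7)  exp(4*I*pi/7) 
  chi_6          1             exp(-2*I*pi/7)  exp(-4*I*pi/7)  exp(-6*I*pi/7)  exp(6*I*pi/7)   exp(4*I*pi/7)   exp(2*I*pi/7) 

Spot check: chi_3(0) = zeta_7^(3*0) = zeta_7^0 = 1.

Z/7Z is abelian, so all 7 irreducible complex representations are 1-dimensional. They are given by chi_k(m) = zeta_7^(k*m) for k = 0,...,6. Row orthogonality: sum_m chi_k(m) conj(chi_l(m)) = 7 * [k = l].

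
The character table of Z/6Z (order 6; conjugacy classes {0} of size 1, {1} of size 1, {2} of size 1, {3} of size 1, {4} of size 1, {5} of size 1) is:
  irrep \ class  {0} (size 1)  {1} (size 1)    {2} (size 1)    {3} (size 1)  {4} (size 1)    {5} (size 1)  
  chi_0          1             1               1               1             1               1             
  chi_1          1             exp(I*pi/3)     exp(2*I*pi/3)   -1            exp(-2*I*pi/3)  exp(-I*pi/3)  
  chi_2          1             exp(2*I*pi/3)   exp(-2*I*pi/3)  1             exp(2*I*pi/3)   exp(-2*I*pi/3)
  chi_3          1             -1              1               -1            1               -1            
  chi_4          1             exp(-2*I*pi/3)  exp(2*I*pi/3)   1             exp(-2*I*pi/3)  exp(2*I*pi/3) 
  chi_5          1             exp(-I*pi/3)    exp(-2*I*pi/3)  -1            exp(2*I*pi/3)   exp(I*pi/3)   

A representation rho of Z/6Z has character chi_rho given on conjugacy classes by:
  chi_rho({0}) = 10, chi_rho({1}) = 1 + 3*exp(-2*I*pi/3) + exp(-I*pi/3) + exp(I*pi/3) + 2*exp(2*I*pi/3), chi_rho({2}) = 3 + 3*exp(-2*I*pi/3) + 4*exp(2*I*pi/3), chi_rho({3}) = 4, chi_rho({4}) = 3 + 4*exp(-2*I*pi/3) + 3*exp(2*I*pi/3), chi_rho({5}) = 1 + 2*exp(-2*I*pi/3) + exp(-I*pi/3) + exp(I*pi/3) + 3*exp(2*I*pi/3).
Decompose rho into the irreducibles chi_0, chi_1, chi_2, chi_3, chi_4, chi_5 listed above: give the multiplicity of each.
Multiplicities: chi_0: 2, chi_1: 1, chi_2: 2, chi_3: 1, chi_4: 3, chi_5: 1.

Proof sketch: Use <chi_rho, chi> = (1/|G|) sum_C |C| * chi_rho(C) * conj(chi(C)) with |G| = 6 for each irreducible chi in the table:
  <chi_rho, chi_0> = (1/6)[1*(10)*conj(1) + 1*(1 + 3*exp(-2*I*pi/3) + exp(-I*pi/3) + exp(I*pi/3) + 2*exp(2*I*pi/3))*conj(1) + 1*(3 + 3*exp(-2*I*pi/3) + 4*exp(2*I*pi/3))*conj(1) + 1*(4)*conj(1) + 1*(3 + 4*exp(-2*I*pi/3) + 3*exp(2*I*pi/3))*conj(1) + 1*(1 + 2*exp(-2*I*pi/3) + exp(-I*pi/3) + exp(I*pi/3) + 3*exp(2*I*pi/3))*conj(1)]
      = (1/6)[(10) + (1 + 3*exp(-2*I*pi/3) + exp(-I*pi/3) + exp(I*pi/3) + 2*exp(2*I*pi/3)) + (3 + 3*exp(-2*I*pi/3) + 4*exp(2*I*pi/3)) + (4) + (3 + 4*exp(-2*I*pi/3) + 3*exp(2*I*pi/3)) + (1 + 2*exp(-2*I*pi/3) + exp(-I*pi/3) + exp(I*pi/3) + 3*exp(2*I*pi/3))] = 12/6 = 2
  <chi_rho, chi_1> = (1/6)[1*(10)*conj(1) + 1*(1 + 3*exp(-2*I*pi/3) + exp(-I*pi/3) + exp(I*pi/3) + 2*exp(2*I*pi/3))*conj(exp(I*pi/3)) + 1*(3 + 3*exp(-2*I*pi/3) + 4*exp(2*I*pi/3))*conj(exp(2*I*pi/3)) + 1*(4)*conj(-1) + 1*(3 + 4*exp(-2*I*pi/3) + 3*exp(2*I*pi/3))*conj(exp(-2*I*pi/3)) + 1*(1 + 2*exp(-2*I*pi/3) + exp(-I*pi/3) + exp(I*pi/3) + 3*exp(2*I*pi/3))*conj(exp(-I*pi/3))]
      = (1/6)[(10) + (-1) + (1) + (-4) + (1) + (-1)] = 6/6 = 1
  <chi_rho, chi_2> = (1/6)[1*(10)*conj(1) + 1*(1 + 3*exp(-2*I*pi/3) + exp(-I*pi/3) + exp(I*pi/3) + 2*exp(2*I*pi/3))*conj(exp(2*I*pi/3)) + 1*(3 + 3*exp(-2*I*pi/3) + 4*exp(2*I*pi/3))*conj(exp(-2*I*pi/3)) + 1*(4)*conj(1) + 1*(3 + 4*exp(-2*I*pi/3) + 3*exp(2*I*pi/3))*conj(exp(2*I*pi/3)) + 1*(1 + 2*exp(-2*I*pi/3) + exp(-I*pi/3) + exp(I*pi/3) + 3*exp(2*I*pi/3))*conj(exp(-2*I*pi/3))]
      = (1/6)[(10) + (1 + exp(-2*I*pi/3) + exp(-I*pi/3) + 3*exp(2*I*pi/3)) + (3 + 4*exp(-2*I*pi/3) + 3*exp(2*I*pi/3)) + (4) + (3 + 3*exp(-2*I*pi/3) + 4*exp(2*I*pi/3)) + (1 + 3*exp(-2*I*pi/3) + exp(2*I*pi/3) + exp(I*pi/3))] = 12/6 = 2
  <chi_rho, chi_3> = (1/6)[1*(10)*conj(1) + 1*(1 + 3*exp(-2*I*pi/3) + exp(-I*pi/3) + exp(I*pi/3) + 2*exp(2*I*pi/3))*conj(-1) + 1*(3 + 3*exp(-2*I*pi/3) + 4*exp(2*I*pi/3))*conj(1) + 1*(4)*conj(-1) + 1*(3 + 4*exp(-2*I*pi/3) + 3*exp(2*I*pi/3))*conj(1) + 1*(1 + 2*exp(-2*I*pi/3) + exp(-I*pi/3) + exp(I*pi/3) + 3*exp(2*I*pi/3))*conj(-1)]
      = (1/6)[(10) + (-1 - 2*exp(2*I*pi/3) - exp(I*pi/3) - exp(-I*pi/3) - 3*exp(-2*I*pi/3)) + (3 + 3*exp(-2*I*pi/3) + 4*exp(2*I*pi/3)) + (-4) + (3 + 4*exp(-2*I*pi/3) + 3*exp(2*I*pi/3)) + (-1 - 3*exp(2*I*pi/3) - exp(I*pi/3) - exp(-I*pi/3) - 2*exp(-2*I*pi/3))] = 6/6 = 1
  <chi_rho, chi_4> = (1/6)[1*(10)*conj(1) + 1*(1 + 3*exp(-2*I*pi/3) + exp(-I*pi/3) + exp(I*pi/3) + 2*exp(2*I*pi/3))*conj(exp(-2*I*pi/3)) + 1*(3 + 3*exp(-2*I*pi/3) + 4*exp(2*I*pi/3))*conj(exp(2*I*pi/3)) + 1*(4)*conj(1) + 1*(3 + 4*exp(-2*I*pi/3) + 3*exp(2*I*pi/3))*conj(exp(-2*I*pi/3)) + 1*(1 + 2*exp(-2*I*pi/3) + exp(-I*pi/3) + exp(I*pi/3) + 3*exp(2*I*pi/3))*conj(exp(2*I*pi/3))]
      = (1/6)[(10) + (1) + (1) + (4) + (1) + (1)] = 18/6 = 3
  <chi_rho, chi_5> = (1/6)[1*(10)*conj(1) + 1*(1 + 3*exp(-2*I*pi/3) + exp(-I*pi/3) + exp(I*pi/3) + 2*exp(2*I*pi/3))*conj(exp(-I*pi/3)) + 1*(3 + 3*exp(-2*I*pi/3) + 4*exp(2*I*pi/3))*conj(exp(-2*I*pi/3)) + 1*(4)*conj(-1) + 1*(3 + 4*exp(-2*I*pi/3) + 3*exp(2*I*pi/3))*conj(exp(2*I*pi/3)) + 1*(1 + 2*exp(-2*I*pi/3) + exp(-I*pi/3) + exp(I*pi/3) + 3*exp(2*I*pi/3))*conj(exp(I*pi/3))]
      = (1/6)[(10) + (-1 + 3*exp(-I*pi/3) + exp(2*I*pi/3) + exp(I*pi/3)) + (3 + 4*exp(-2*I*pi/3) + 3*exp(2*I*pi/3)) + (-4) + (3 + 3*exp(-2*I*pi/3) + 4*exp(2*I*pi/3)) + (-1 + exp(-2*I*pi/3) + exp(-I*pi/3) + 3*exp(I*pi/3))] = 6/6 = 1
(Exp terms are combined using exp(i*s)*conj(exp(i*t)) = exp(i*(s-t)), and sums of them are collapsed using the identity that for every m > 1 the m distinct m-th roots of unity sum to 0, e.g. 1 + exp(2*I*pi/3) + exp(-2*I*pi/3) = 0.)
Dimension check: dim(rho) = sum (mult * dim) = 2*1 + 1*1 + 2*1 + 1*1 + 3*1 + 1*1 = 10 = chi_rho(e) = 10.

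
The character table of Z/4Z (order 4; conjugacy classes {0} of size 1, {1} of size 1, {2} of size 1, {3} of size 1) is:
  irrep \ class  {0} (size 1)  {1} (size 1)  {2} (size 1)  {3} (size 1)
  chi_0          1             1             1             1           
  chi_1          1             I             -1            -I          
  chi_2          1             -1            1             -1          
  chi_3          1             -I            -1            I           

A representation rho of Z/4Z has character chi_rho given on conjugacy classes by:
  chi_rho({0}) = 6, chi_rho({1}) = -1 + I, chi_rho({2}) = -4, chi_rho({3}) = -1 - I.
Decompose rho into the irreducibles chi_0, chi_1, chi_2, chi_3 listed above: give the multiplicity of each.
Multiplicities: chi_0: 0, chi_1: 3, chi_2: 1, chi_3: 2.

Working: Use <chi_rho, chi> = (1/|G|) sum_C |C| * chi_rho(C) * conj(chi(C)) with |G| = 4 for each irreducible chi in the table:
  <chi_rho, chi_0> = (1/4)[1*(6)*conj(1) + 1*(-1 + I)*conj(1) + 1*(-4)*conj(1) + 1*(-1 - I)*conj(1)]
      = (1/4)[(6) + (-1 + I) + (-4) + (-1 - I)] = 0/4 = 0
  <chi_rho, chi_1> = (1/4)[1*(6)*conj(1) + 1*(-1 + I)*conj(I) + 1*(-4)*conj(-1) + 1*(-1 - I)*conj(-I)]
      = (1/4)[(6) + (1 + I) + (4) + (1 - I)] = 12/4 = 3
  <chi_rho, chi_2> = (1/4)[1*(6)*conj(1) + 1*(-1 + I)*conj(-1) + 1*(-4)*conj(1) + 1*(-1 - I)*conj(-1)]
      = (1/4)[(6) + (1 - I) + (-4) + (1 + I)] = 4/4 = 1
  <chi_rho, chi_3> = (1/4)[1*(6)*conj(1) + 1*(-1 + I)*conj(-I) + 1*(-4)*conj(-1) + 1*(-1 - I)*conj(I)]
      = (1/4)[(6) + (-1 - I) + (4) + (-1 + I)] = 8/4 = 2
(Exp terms are combined using exp(i*s)*conj(exp(i*t)) = exp(i*(s-t)), and sums of them are collapsed using the identity that for every m > 1 the m distinct m-th roots of unity sum to 0, e.g. 1 + exp(2*I*pi/3) + exp(-2*I*pi/3) = 0.)
Dimension check: dim(rho) = sum (mult * dim) = 0*1 + 3*1 + 1*1 + 2*1 = 6 = chi_rho(e) = 6.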